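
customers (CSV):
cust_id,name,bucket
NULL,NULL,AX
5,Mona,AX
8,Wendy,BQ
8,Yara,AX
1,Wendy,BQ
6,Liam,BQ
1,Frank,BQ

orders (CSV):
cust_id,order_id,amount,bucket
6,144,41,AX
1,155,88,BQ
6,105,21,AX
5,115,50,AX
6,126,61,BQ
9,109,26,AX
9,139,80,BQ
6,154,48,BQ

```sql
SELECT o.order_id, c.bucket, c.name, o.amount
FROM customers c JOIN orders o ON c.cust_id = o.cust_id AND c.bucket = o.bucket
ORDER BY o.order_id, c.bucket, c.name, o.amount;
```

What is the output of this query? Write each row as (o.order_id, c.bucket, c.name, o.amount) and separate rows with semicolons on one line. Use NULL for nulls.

(115, AX, Mona, 50); (126, BQ, Liam, 61); (154, BQ, Liam, 48); (155, BQ, Frank, 88); (155, BQ, Wendy, 88)

INNER JOIN keeps only pairs where the ON condition holds.
Matching on c.cust_id = o.cust_id AND c.bucket = o.bucket. A NULL in a compared column never satisfies the condition.
- cust_id=NULL, bucket=AX: no matching o row, dropped.
- cust_id=5, bucket=AX: 1 matching o row(s), so 1 row(s) emitted.
- cust_id=8, bucket=BQ: no matching o row, dropped.
- cust_id=8, bucket=AX: no matching o row, dropped.
- cust_id=1, bucket=BQ: 1 matching o row(s), so 1 row(s) emitted.
- cust_id=6, bucket=BQ: 2 matching o row(s), so 2 row(s) emitted.
- cust_id=1, bucket=BQ: 1 matching o row(s), so 1 row(s) emitted.
After projecting and ordering:
o.order_id | c.bucket | c.name | o.amount
115 | AX | Mona | 50
126 | BQ | Liam | 61
154 | BQ | Liam | 48
155 | BQ | Frank | 88
155 | BQ | Wendy | 88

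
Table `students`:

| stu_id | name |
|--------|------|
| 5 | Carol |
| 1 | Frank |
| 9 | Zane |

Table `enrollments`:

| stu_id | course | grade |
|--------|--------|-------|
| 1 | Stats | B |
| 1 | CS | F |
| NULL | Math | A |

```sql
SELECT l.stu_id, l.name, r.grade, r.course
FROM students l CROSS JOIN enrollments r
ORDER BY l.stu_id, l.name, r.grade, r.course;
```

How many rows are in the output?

9

CROSS JOIN pairs every row of `students` with every row of `enrollments`: 3 × 3 = 9 rows.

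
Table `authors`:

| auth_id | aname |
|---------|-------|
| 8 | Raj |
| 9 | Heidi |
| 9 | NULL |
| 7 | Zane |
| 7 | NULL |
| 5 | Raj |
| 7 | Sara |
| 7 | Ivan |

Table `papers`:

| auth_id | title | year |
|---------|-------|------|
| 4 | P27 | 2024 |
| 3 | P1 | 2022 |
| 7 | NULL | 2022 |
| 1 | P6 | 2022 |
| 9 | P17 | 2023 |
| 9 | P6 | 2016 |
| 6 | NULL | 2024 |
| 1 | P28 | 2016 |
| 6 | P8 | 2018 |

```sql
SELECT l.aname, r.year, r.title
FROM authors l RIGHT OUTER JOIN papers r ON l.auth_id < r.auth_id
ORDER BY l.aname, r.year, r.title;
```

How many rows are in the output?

RIGHT JOIN keeps every row from `papers`; unmatched rows get NULL for `authors`'s columns.
Matching on l.auth_id < r.auth_id.
- l[0] auth_id=8 → 2 match(es) in r → 2 row(s).
- l[1] auth_id=9 → no match.
- l[2] auth_id=9 → no match.
- l[3] auth_id=7 → 2 match(es) in r → 2 row(s).
- l[4] auth_id=7 → 2 match(es) in r → 2 row(s).
- l[5] auth_id=5 → 5 match(es) in r → 5 row(s).
- l[6] auth_id=7 → 2 match(es) in r → 2 row(s).
- l[7] auth_id=7 → 2 match(es) in r → 2 row(s).
- plus 4 unmatched r row(s), each kept with NULL l columns.
Total: 15 matched + 4 padded = 19 rows.

19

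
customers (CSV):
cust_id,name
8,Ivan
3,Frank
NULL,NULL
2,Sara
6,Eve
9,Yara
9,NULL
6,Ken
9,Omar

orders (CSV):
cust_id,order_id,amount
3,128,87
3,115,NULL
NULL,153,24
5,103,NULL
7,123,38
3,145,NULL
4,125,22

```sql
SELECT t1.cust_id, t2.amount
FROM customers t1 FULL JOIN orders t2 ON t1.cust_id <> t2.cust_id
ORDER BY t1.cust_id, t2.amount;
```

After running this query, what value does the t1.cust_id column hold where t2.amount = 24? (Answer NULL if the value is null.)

NULL

FULL OUTER JOIN keeps every row from both sides; unmatched rows get NULL for the other side's columns.
Matching on t1.cust_id <> t2.cust_id. A NULL in a compared column never satisfies the condition.
- cust_id=8: 6 matching t2 row(s), so 6 row(s) emitted.
- cust_id=3: 3 matching t2 row(s), so 3 row(s) emitted.
- cust_id=NULL: no t2 row matches, row kept with t2 columns NULL.
- cust_id=2: 6 matching t2 row(s), so 6 row(s) emitted.
- cust_id=6: 6 matching t2 row(s), so 6 row(s) emitted.
- cust_id=9: 6 matching t2 row(s), so 6 row(s) emitted.
- cust_id=9: 6 matching t2 row(s), so 6 row(s) emitted.
- cust_id=6: 6 matching t2 row(s), so 6 row(s) emitted.
- cust_id=9: 6 matching t2 row(s), so 6 row(s) emitted.
- 1 t2 row(s) had no t1 match → kept, t1 columns NULL.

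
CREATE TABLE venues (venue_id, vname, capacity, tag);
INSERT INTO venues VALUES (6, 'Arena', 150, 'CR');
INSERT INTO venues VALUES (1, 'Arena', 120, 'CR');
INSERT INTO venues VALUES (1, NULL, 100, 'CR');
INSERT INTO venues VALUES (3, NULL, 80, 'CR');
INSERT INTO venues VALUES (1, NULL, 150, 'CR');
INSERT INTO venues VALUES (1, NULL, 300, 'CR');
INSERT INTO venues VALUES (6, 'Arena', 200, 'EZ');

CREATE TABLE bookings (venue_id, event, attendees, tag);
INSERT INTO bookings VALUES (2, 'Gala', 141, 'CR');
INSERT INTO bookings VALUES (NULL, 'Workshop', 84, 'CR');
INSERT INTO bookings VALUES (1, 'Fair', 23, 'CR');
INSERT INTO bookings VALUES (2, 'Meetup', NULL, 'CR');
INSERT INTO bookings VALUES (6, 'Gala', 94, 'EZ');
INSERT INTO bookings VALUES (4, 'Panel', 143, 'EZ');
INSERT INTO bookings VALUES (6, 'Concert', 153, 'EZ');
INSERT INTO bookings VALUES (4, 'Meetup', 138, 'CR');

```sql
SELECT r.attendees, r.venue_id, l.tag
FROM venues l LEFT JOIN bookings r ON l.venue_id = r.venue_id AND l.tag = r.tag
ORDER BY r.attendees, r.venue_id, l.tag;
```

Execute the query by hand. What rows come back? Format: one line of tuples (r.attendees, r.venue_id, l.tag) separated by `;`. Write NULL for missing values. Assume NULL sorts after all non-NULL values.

(23, 1, CR); (23, 1, CR); (23, 1, CR); (23, 1, CR); (94, 6, EZ); (153, 6, EZ); (NULL, NULL, CR); (NULL, NULL, CR)

LEFT JOIN keeps every row from `venues`; unmatched rows get NULL for `bookings`'s columns.
Matching on l.venue_id = r.venue_id AND l.tag = r.tag. A NULL in a compared column never satisfies the condition.
- l (venue_id=6, tag=CR) has no partner → padded with NULL.
- l (venue_id=1, tag=CR) pairs with 1 row(s) of r.
- l (venue_id=1, tag=CR) pairs with 1 row(s) of r.
- l (venue_id=3, tag=CR) has no partner → padded with NULL.
- l (venue_id=1, tag=CR) pairs with 1 row(s) of r.
- l (venue_id=1, tag=CR) pairs with 1 row(s) of r.
- l (venue_id=6, tag=EZ) pairs with 2 row(s) of r.
After projecting and ordering:
r.attendees | r.venue_id | l.tag
23 | 1 | CR
23 | 1 | CR
23 | 1 | CR
23 | 1 | CR
94 | 6 | EZ
153 | 6 | EZ
NULL | NULL | CR
NULL | NULL | CR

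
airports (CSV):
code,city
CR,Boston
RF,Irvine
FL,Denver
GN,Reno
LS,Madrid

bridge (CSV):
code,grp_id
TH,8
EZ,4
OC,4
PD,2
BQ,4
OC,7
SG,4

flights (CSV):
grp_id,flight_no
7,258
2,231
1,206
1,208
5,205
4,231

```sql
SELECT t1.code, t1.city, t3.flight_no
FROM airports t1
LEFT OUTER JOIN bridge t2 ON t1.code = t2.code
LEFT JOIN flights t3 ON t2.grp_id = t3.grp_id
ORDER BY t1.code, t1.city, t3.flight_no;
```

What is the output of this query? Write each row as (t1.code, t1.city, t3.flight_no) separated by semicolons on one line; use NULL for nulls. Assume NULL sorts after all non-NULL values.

(CR, Boston, NULL); (FL, Denver, NULL); (GN, Reno, NULL); (LS, Madrid, NULL); (RF, Irvine, NULL)

Evaluate left to right. First `airports t1 LEFT JOIN bridge t2` on code: 5 row(s).
Then LEFT JOIN `flights t3` on grp_id: each of those 5 rows is kept; rows whose t2.grp_id has no match in t3 get NULL for t3's columns.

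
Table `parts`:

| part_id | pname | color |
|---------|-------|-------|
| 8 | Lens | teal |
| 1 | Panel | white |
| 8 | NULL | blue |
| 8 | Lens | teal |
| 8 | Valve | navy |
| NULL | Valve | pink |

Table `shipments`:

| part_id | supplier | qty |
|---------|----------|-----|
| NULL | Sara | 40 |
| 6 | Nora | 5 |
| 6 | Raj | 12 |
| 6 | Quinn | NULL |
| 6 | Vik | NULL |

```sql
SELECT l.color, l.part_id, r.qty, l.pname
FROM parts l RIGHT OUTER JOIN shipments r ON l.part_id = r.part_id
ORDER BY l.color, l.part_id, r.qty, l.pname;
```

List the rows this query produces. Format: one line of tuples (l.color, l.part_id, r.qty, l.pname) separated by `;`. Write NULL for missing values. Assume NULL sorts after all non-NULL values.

RIGHT JOIN keeps every row from `shipments`; unmatched rows get NULL for `parts`'s columns.
Matching on l.part_id = r.part_id. A NULL in a compared column never satisfies the condition.
Matched pairs: 0; unmatched r rows kept: 5.

(NULL, NULL, 5, NULL); (NULL, NULL, 12, NULL); (NULL, NULL, 40, NULL); (NULL, NULL, NULL, NULL); (NULL, NULL, NULL, NULL)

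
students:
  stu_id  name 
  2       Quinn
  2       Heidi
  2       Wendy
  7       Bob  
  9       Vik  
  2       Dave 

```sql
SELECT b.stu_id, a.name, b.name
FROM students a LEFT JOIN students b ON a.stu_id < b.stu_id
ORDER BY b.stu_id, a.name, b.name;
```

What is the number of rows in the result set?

10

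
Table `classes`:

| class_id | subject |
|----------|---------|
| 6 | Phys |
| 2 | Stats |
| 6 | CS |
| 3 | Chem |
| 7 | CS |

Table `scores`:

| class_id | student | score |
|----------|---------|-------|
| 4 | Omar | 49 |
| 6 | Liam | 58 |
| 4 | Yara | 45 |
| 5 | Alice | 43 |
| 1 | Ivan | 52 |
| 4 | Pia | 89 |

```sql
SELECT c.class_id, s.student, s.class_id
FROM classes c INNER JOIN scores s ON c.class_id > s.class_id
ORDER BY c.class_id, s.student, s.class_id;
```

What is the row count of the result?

INNER JOIN keeps only pairs where the ON condition holds.
Matching on c.class_id > s.class_id.
- c (class_id=6) pairs with 5 row(s) of s.
- c (class_id=2) pairs with 1 row(s) of s.
- c (class_id=6) pairs with 5 row(s) of s.
- c (class_id=3) pairs with 1 row(s) of s.
- c (class_id=7) pairs with 6 row(s) of s.
Total: 18 rows.

18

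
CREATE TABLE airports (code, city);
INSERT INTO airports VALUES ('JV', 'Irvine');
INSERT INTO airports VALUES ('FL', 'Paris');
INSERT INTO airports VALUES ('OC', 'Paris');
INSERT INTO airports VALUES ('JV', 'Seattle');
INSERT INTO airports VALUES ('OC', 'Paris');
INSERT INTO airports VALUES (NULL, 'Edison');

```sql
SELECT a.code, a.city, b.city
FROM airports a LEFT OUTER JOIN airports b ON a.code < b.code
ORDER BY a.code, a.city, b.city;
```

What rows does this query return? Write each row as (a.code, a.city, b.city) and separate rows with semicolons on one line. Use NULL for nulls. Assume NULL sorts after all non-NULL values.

LEFT JOIN keeps every row from `airports a`; unmatched rows get NULL for `airports b`'s columns.
Matching on a.code < b.code. A NULL in a compared column never satisfies the condition.
Matched pairs: 8; unmatched a rows kept: 3.

(FL, Paris, Irvine); (FL, Paris, Paris); (FL, Paris, Paris); (FL, Paris, Seattle); (JV, Irvine, Paris); (JV, Irvine, Paris); (JV, Seattle, Paris); (JV, Seattle, Paris); (OC, Paris, NULL); (OC, Paris, NULL); (NULL, Edison, NULL)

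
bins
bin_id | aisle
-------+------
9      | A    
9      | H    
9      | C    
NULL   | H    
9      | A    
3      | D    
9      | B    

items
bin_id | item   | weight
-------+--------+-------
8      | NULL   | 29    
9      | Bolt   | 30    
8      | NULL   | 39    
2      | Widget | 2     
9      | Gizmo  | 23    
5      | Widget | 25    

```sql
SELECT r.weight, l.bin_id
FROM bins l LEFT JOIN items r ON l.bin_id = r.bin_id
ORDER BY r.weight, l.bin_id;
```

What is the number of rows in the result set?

12

LEFT JOIN keeps every row from `bins`; unmatched rows get NULL for `items`'s columns.
Matching on l.bin_id = r.bin_id. A NULL in a compared column never satisfies the condition.
- l[0] bin_id=9 → 2 match(es) in r → 2 row(s).
- l[1] bin_id=9 → 2 match(es) in r → 2 row(s).
- l[2] bin_id=9 → 2 match(es) in r → 2 row(s).
- l[3] bin_id=NULL → no match; kept with NULLs on the r side.
- l[4] bin_id=9 → 2 match(es) in r → 2 row(s).
- l[5] bin_id=3 → no match; kept with NULLs on the r side.
- l[6] bin_id=9 → 2 match(es) in r → 2 row(s).
Total: 10 matched + 2 padded = 12 rows.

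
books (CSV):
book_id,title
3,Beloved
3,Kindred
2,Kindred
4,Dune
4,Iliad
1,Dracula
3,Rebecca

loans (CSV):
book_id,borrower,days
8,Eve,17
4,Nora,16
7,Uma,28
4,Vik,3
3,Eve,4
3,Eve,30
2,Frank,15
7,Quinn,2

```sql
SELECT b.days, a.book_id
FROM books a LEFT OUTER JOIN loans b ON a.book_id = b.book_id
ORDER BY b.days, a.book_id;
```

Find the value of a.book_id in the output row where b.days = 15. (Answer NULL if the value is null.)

LEFT JOIN keeps every row from `books`; unmatched rows get NULL for `loans`'s columns.
Matching on a.book_id = b.book_id.
- book_id=3: 2 matching b row(s), so 2 row(s) emitted.
- book_id=3: 2 matching b row(s), so 2 row(s) emitted.
- book_id=2: 1 matching b row(s), so 1 row(s) emitted.
- book_id=4: 2 matching b row(s), so 2 row(s) emitted.
- book_id=4: 2 matching b row(s), so 2 row(s) emitted.
- book_id=1: no b row matches, row kept with b columns NULL.
- book_id=3: 2 matching b row(s), so 2 row(s) emitted.

2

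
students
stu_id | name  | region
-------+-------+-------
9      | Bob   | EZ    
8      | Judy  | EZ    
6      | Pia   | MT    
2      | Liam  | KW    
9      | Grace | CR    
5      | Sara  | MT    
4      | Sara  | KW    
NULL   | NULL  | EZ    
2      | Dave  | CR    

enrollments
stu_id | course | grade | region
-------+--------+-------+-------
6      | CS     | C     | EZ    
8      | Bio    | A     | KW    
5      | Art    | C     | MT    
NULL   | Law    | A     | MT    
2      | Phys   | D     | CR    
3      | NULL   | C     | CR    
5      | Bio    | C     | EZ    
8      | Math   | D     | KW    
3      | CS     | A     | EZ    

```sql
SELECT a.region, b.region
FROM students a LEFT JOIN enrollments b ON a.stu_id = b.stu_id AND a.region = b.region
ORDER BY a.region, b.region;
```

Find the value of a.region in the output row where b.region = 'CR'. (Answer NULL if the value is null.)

CR

LEFT JOIN keeps every row from `students`; unmatched rows get NULL for `enrollments`'s columns.
Matching on a.stu_id = b.stu_id AND a.region = b.region. A NULL in a compared column never satisfies the condition.
Matched pairs: 2; unmatched a rows kept: 7.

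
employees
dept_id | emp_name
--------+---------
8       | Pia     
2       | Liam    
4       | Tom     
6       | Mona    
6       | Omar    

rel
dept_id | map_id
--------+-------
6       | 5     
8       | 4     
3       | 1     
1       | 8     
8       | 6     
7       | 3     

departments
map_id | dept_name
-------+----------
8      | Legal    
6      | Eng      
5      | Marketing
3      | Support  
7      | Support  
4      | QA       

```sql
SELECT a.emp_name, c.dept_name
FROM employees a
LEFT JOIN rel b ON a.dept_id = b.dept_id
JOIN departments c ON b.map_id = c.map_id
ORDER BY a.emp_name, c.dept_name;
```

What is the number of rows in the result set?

4

Evaluate left to right. First `employees a LEFT JOIN rel b` on dept_id: 6 row(s).
Then INNER JOIN `departments c` on map_id: keep only rows whose b.map_id appears in c.
Result: 4 row(s).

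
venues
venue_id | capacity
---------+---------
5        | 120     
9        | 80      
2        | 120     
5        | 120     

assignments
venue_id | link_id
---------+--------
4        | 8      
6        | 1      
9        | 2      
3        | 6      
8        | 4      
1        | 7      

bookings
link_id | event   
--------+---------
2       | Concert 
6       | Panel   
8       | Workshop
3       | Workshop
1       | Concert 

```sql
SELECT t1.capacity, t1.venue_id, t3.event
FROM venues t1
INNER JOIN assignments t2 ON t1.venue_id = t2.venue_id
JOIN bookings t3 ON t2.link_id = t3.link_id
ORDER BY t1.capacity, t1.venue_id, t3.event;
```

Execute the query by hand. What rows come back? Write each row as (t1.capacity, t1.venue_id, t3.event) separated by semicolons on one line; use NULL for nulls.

Evaluate left to right. First `venues t1 INNER JOIN assignments t2` on venue_id: 1 row(s).
Then INNER JOIN `bookings t3` on link_id: keep only rows whose t2.link_id appears in t3.

(80, 9, Concert)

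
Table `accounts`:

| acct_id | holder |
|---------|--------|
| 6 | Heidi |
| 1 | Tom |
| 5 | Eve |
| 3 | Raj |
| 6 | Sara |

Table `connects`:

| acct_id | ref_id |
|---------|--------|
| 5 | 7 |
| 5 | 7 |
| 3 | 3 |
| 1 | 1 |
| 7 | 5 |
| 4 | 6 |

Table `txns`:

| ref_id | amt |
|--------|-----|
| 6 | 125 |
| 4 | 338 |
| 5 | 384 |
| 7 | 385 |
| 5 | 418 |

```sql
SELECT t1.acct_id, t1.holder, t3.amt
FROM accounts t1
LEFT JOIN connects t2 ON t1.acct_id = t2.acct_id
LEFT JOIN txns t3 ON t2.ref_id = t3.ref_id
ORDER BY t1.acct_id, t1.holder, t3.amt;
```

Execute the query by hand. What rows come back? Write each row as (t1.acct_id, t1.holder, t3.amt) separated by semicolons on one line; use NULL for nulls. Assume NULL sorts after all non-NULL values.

(1, Tom, NULL); (3, Raj, NULL); (5, Eve, 385); (5, Eve, 385); (6, Heidi, NULL); (6, Sara, NULL)

Joins associate left-to-right: accounts LEFT JOIN connects on acct_id gives 6 intermediate row(s).
Then LEFT JOIN `txns t3` on ref_id: each of those 6 rows is kept; rows whose t2.ref_id has no match in t3 get NULL for t3's columns.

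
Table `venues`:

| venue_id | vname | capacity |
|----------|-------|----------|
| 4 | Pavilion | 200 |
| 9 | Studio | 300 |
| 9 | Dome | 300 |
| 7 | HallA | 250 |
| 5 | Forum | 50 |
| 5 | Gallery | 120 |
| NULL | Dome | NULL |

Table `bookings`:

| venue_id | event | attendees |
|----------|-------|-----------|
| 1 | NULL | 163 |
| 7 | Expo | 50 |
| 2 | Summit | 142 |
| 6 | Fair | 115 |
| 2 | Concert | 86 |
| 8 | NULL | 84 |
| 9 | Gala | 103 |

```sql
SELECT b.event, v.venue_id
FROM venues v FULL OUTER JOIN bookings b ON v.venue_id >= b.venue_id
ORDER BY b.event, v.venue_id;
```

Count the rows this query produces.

29

FULL OUTER JOIN keeps every row from both sides; unmatched rows get NULL for the other side's columns.
Matching on v.venue_id >= b.venue_id. A NULL in a compared column never satisfies the condition.
- v[0] venue_id=4 → 3 match(es) in b → 3 row(s).
- v[1] venue_id=9 → 7 match(es) in b → 7 row(s).
- v[2] venue_id=9 → 7 match(es) in b → 7 row(s).
- v[3] venue_id=7 → 5 match(es) in b → 5 row(s).
- v[4] venue_id=5 → 3 match(es) in b → 3 row(s).
- v[5] venue_id=5 → 3 match(es) in b → 3 row(s).
- v[6] venue_id=NULL → no match; kept with NULLs on the b side.
Total: 28 matched + 1 padded = 29 rows.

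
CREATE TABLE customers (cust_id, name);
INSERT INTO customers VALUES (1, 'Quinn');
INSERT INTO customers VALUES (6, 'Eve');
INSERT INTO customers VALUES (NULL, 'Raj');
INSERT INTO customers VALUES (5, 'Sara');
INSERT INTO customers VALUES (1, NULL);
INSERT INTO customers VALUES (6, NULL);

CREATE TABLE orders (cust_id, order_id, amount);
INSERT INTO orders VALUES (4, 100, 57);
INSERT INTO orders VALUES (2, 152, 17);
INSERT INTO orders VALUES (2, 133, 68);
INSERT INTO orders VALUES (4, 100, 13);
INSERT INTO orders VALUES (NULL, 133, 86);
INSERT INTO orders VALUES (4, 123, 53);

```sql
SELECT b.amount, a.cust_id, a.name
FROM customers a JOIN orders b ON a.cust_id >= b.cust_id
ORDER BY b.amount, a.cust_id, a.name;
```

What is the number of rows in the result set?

15

INNER JOIN keeps only pairs where the ON condition holds.
Matching on a.cust_id >= b.cust_id. A NULL in a compared column never satisfies the condition.
- a row (cust_id=1): no match → dropped.
- a row (cust_id=6): matches 5 b row(s) → 5 output row(s).
- a row (cust_id=NULL): no match → dropped.
- a row (cust_id=5): matches 5 b row(s) → 5 output row(s).
- a row (cust_id=1): no match → dropped.
- a row (cust_id=6): matches 5 b row(s) → 5 output row(s).
Total: 15 rows.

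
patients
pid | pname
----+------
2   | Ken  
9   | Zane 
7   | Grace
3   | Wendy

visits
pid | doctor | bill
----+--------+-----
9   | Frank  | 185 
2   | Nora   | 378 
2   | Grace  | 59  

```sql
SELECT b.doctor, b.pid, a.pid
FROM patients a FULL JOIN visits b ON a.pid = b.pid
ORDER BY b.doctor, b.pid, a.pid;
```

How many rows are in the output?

5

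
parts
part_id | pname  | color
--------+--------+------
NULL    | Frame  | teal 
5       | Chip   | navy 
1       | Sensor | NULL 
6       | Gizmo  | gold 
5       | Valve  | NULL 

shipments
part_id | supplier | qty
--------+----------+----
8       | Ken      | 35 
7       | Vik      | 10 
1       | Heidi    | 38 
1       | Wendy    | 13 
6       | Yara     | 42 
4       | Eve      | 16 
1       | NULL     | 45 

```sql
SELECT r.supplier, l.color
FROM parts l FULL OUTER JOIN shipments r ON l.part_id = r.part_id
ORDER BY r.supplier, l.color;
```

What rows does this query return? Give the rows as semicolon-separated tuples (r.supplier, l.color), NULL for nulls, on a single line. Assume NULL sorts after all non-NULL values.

(Eve, NULL); (Heidi, NULL); (Ken, NULL); (Vik, NULL); (Wendy, NULL); (Yara, gold); (NULL, navy); (NULL, teal); (NULL, NULL); (NULL, NULL)

FULL OUTER JOIN keeps every row from both sides; unmatched rows get NULL for the other side's columns.
Matching on l.part_id = r.part_id. A NULL in a compared column never satisfies the condition.
- l row (part_id=NULL): no match → kept, r columns NULL.
- l row (part_id=5): no match → kept, r columns NULL.
- l row (part_id=1): matches 3 r row(s) → 3 output row(s).
- l row (part_id=6): matches 1 r row(s) → 1 output row(s).
- l row (part_id=5): no match → kept, r columns NULL.
- 3 r row(s) had no l match → kept, l columns NULL.
After projecting and ordering:
r.supplier | l.color
Eve | NULL
Heidi | NULL
Ken | NULL
Vik | NULL
Wendy | NULL
Yara | gold
NULL | navy
NULL | teal
NULL | NULL
NULL | NULL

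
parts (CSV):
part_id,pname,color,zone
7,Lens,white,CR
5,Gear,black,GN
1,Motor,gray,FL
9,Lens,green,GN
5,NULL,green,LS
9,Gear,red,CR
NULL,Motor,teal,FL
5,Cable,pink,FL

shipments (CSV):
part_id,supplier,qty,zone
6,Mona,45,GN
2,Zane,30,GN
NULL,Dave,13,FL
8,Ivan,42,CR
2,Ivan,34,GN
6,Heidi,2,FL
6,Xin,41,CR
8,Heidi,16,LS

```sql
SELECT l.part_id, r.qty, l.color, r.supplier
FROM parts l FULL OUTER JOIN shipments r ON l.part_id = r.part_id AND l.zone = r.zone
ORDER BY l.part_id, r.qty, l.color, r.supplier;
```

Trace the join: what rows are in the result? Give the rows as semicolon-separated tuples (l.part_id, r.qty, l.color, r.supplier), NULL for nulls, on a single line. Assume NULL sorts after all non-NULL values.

FULL OUTER JOIN keeps every row from both sides; unmatched rows get NULL for the other side's columns.
Matching on l.part_id = r.part_id AND l.zone = r.zone. A NULL in a compared column never satisfies the condition.
Matched pairs: 0; unmatched l rows kept: 8; unmatched r rows kept: 8.

(1, NULL, gray, NULL); (5, NULL, black, NULL); (5, NULL, green, NULL); (5, NULL, pink, NULL); (7, NULL, white, NULL); (9, NULL, green, NULL); (9, NULL, red, NULL); (NULL, 2, NULL, Heidi); (NULL, 13, NULL, Dave); (NULL, 16, NULL, Heidi); (NULL, 30, NULL, Zane); (NULL, 34, NULL, Ivan); (NULL, 41, NULL, Xin); (NULL, 42, NULL, Ivan); (NULL, 45, NULL, Mona); (NULL, NULL, teal, NULL)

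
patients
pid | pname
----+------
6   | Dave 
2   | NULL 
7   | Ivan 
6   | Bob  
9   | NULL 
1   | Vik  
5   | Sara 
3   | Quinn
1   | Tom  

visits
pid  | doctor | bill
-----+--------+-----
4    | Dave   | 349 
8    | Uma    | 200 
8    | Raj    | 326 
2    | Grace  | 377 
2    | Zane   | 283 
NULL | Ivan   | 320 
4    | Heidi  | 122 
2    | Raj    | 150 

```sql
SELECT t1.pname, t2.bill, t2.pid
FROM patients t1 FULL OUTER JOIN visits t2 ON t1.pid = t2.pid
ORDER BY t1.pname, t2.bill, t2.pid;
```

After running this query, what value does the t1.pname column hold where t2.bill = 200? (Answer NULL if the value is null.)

NULL

FULL OUTER JOIN keeps every row from both sides; unmatched rows get NULL for the other side's columns.
Matching on t1.pid = t2.pid. A NULL in a compared column never satisfies the condition.
- t1[0] pid=6 → no match; kept with NULLs on the t2 side.
- t1[1] pid=2 → 3 match(es) in t2 → 3 row(s).
- t1[2] pid=7 → no match; kept with NULLs on the t2 side.
- t1[3] pid=6 → no match; kept with NULLs on the t2 side.
- t1[4] pid=9 → no match; kept with NULLs on the t2 side.
- t1[5] pid=1 → no match; kept with NULLs on the t2 side.
- t1[6] pid=5 → no match; kept with NULLs on the t2 side.
- t1[7] pid=3 → no match; kept with NULLs on the t2 side.
- t1[8] pid=1 → no match; kept with NULLs on the t2 side.
- 5 t2 row(s) had no t1 match → kept, t1 columns NULL.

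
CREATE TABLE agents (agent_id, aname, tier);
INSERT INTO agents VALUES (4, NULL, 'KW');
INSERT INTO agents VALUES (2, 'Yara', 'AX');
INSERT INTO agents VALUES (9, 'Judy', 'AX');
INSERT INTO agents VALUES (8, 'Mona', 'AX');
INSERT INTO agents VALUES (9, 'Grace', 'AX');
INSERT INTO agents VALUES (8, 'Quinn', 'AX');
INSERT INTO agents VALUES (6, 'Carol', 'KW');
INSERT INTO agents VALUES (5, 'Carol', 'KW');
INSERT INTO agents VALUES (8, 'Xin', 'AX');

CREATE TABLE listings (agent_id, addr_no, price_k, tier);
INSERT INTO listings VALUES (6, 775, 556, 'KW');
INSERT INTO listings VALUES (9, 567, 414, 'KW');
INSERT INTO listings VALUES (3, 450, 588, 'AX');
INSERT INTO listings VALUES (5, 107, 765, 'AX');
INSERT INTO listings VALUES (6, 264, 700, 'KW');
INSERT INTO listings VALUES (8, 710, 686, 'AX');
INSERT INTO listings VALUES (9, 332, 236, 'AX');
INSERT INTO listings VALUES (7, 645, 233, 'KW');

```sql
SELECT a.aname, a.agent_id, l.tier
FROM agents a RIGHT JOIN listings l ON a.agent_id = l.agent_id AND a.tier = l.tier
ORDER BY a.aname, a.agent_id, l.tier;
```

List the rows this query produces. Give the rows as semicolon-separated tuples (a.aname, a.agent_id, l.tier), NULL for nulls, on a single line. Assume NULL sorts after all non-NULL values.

(Carol, 6, KW); (Carol, 6, KW); (Grace, 9, AX); (Judy, 9, AX); (Mona, 8, AX); (Quinn, 8, AX); (Xin, 8, AX); (NULL, NULL, AX); (NULL, NULL, AX); (NULL, NULL, KW); (NULL, NULL, KW)

RIGHT JOIN keeps every row from `listings`; unmatched rows get NULL for `agents`'s columns.
Matching on a.agent_id = l.agent_id AND a.tier = l.tier.
Matched pairs: 7; unmatched l rows kept: 4.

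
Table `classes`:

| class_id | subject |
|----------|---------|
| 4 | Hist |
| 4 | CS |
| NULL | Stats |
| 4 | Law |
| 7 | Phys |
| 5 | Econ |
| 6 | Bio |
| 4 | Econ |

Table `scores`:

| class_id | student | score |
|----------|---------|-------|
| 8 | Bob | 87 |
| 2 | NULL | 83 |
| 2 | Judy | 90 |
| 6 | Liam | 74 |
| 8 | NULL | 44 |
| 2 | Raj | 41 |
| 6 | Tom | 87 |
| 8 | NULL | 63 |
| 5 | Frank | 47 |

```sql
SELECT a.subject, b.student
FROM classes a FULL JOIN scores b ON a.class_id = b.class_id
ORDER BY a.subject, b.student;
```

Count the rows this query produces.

15

FULL OUTER JOIN keeps every row from both sides; unmatched rows get NULL for the other side's columns.
Matching on a.class_id = b.class_id. A NULL in a compared column never satisfies the condition.
- a (class_id=4) has no partner → padded with NULL.
- a (class_id=4) has no partner → padded with NULL.
- a (class_id=NULL) has no partner → padded with NULL.
- a (class_id=4) has no partner → padded with NULL.
- a (class_id=7) has no partner → padded with NULL.
- a (class_id=5) pairs with 1 row(s) of b.
- a (class_id=6) pairs with 2 row(s) of b.
- a (class_id=4) has no partner → padded with NULL.
- plus 6 unmatched b row(s), each kept with NULL a columns.
Total: 3 matched + 12 padded = 15 rows.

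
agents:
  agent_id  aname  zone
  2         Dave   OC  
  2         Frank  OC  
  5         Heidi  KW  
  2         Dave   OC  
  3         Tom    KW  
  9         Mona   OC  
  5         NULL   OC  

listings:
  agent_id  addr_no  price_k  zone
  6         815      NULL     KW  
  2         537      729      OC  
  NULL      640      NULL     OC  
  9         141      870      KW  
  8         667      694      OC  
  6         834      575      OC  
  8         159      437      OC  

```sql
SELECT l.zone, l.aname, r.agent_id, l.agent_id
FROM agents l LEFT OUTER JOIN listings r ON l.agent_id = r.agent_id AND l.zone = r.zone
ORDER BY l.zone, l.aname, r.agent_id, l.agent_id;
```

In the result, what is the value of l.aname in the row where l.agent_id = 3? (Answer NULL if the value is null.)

Tom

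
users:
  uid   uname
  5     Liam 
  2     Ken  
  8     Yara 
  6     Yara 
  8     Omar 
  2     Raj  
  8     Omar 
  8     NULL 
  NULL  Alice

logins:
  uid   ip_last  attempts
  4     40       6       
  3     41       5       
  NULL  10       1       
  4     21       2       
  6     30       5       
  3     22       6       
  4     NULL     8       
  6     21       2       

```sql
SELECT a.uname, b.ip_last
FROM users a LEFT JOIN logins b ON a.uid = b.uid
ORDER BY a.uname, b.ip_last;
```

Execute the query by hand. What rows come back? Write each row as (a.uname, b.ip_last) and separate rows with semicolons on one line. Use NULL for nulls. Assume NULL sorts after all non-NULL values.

LEFT JOIN keeps every row from `users`; unmatched rows get NULL for `logins`'s columns.
Matching on a.uid = b.uid. A NULL in a compared column never satisfies the condition.
Matched pairs: 2; unmatched a rows kept: 8.

(Alice, NULL); (Ken, NULL); (Liam, NULL); (Omar, NULL); (Omar, NULL); (Raj, NULL); (Yara, 21); (Yara, 30); (Yara, NULL); (NULL, NULL)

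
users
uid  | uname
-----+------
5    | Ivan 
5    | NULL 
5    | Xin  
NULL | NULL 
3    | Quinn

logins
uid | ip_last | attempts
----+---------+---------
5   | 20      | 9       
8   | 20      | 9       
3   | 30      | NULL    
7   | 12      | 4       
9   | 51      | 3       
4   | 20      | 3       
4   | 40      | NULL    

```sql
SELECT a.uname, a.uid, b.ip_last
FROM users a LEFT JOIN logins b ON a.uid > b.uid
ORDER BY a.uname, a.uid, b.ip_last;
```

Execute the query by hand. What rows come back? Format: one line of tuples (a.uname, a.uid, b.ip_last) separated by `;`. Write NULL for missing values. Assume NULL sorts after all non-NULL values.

(Ivan, 5, 20); (Ivan, 5, 30); (Ivan, 5, 40); (Quinn, 3, NULL); (Xin, 5, 20); (Xin, 5, 30); (Xin, 5, 40); (NULL, 5, 20); (NULL, 5, 30); (NULL, 5, 40); (NULL, NULL, NULL)

LEFT JOIN keeps every row from `users`; unmatched rows get NULL for `logins`'s columns.
Matching on a.uid > b.uid. A NULL in a compared column never satisfies the condition.
Matched pairs: 9; unmatched a rows kept: 2.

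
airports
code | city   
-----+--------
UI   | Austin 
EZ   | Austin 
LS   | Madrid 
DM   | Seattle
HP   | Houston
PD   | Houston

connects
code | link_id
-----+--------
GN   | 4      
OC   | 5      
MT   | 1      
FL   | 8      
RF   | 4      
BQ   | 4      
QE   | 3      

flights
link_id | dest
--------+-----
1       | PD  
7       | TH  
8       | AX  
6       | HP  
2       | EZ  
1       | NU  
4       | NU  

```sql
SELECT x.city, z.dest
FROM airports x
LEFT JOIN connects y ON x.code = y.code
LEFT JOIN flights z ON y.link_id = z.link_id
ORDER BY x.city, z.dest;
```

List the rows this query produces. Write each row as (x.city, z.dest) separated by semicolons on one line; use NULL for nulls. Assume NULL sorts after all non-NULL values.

Joins associate left-to-right: airports LEFT JOIN connects on code gives 6 intermediate row(s).
Then LEFT JOIN `flights z` on link_id: each of those 6 rows is kept; rows whose y.link_id has no match in z get NULL for z's columns.

(Austin, NULL); (Austin, NULL); (Houston, NULL); (Houston, NULL); (Madrid, NULL); (Seattle, NULL)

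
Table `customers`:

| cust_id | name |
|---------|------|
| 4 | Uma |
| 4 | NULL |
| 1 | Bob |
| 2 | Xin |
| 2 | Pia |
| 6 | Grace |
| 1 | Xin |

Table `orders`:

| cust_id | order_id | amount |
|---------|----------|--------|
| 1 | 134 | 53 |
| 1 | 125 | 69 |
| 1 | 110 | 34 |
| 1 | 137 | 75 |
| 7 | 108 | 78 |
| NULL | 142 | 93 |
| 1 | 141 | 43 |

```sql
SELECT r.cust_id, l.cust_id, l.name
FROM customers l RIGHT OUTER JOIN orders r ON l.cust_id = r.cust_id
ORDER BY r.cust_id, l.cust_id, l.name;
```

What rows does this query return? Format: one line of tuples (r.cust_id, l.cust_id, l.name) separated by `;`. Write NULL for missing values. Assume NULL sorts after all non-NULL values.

RIGHT JOIN keeps every row from `orders`; unmatched rows get NULL for `customers`'s columns.
Matching on l.cust_id = r.cust_id. A NULL in a compared column never satisfies the condition.
- l[0] cust_id=4 → no match.
- l[1] cust_id=4 → no match.
- l[2] cust_id=1 → 5 match(es) in r → 5 row(s).
- l[3] cust_id=2 → no match.
- l[4] cust_id=2 → no match.
- l[5] cust_id=6 → no match.
- l[6] cust_id=1 → 5 match(es) in r → 5 row(s).
- 2 row(s) from r found no l partner → padded with NULL.

(1, 1, Bob); (1, 1, Bob); (1, 1, Bob); (1, 1, Bob); (1, 1, Bob); (1, 1, Xin); (1, 1, Xin); (1, 1, Xin); (1, 1, Xin); (1, 1, Xin); (7, NULL, NULL); (NULL, NULL, NULL)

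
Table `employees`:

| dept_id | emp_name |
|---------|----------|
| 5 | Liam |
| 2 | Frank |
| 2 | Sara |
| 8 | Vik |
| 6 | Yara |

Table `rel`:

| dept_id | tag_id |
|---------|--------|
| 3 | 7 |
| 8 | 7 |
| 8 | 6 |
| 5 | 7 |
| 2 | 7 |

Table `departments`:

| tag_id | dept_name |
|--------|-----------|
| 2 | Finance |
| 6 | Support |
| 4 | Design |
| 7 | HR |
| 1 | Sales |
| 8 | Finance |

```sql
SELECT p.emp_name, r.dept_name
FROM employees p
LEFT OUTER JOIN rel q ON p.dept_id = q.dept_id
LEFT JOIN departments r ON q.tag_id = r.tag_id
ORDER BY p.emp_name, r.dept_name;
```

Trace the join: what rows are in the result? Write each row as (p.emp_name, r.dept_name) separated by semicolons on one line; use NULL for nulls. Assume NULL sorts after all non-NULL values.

Step 1 — p LEFT JOIN q on dept_id → 6 row(s).
Then LEFT JOIN `departments r` on tag_id: each of those 6 rows is kept; rows whose q.tag_id has no match in r get NULL for r's columns.

(Frank, HR); (Liam, HR); (Sara, HR); (Vik, HR); (Vik, Support); (Yara, NULL)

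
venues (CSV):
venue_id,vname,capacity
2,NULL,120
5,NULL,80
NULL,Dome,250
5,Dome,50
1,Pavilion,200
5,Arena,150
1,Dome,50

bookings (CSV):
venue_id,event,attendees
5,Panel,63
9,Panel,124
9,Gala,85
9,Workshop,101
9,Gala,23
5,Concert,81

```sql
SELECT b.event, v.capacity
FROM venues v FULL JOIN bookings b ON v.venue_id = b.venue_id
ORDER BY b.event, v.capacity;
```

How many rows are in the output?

14

FULL OUTER JOIN keeps every row from both sides; unmatched rows get NULL for the other side's columns.
Matching on v.venue_id = b.venue_id. A NULL in a compared column never satisfies the condition.
Matched pairs: 6; unmatched v rows kept: 4; unmatched b rows kept: 4.
Total: 6 matched + 8 padded = 14 rows.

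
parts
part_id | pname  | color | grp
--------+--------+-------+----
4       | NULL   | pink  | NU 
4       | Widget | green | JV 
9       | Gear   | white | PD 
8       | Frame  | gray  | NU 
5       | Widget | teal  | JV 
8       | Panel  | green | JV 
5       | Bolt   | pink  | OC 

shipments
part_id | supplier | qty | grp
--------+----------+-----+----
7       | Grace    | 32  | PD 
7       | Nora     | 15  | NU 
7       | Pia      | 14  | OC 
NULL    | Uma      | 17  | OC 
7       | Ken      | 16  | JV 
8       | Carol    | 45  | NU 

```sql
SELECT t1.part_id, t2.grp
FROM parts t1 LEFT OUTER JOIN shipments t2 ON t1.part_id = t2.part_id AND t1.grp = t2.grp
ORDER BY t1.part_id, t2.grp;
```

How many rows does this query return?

7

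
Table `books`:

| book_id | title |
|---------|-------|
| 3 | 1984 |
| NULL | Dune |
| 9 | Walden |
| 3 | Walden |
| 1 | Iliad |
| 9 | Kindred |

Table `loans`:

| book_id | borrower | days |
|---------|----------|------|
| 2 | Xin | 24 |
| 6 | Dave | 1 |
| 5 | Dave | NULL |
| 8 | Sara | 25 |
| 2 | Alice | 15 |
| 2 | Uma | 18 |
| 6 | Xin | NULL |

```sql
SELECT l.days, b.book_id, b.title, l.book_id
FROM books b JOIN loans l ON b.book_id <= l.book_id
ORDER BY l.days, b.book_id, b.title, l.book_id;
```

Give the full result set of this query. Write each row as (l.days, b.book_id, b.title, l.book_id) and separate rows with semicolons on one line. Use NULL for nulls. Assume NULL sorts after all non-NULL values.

INNER JOIN keeps only pairs where the ON condition holds.
Matching on b.book_id <= l.book_id. A NULL in a compared column never satisfies the condition.
- b (book_id=3) pairs with 4 row(s) of l.
- b (book_id=NULL) has no partner → excluded.
- b (book_id=9) has no partner → excluded.
- b (book_id=3) pairs with 4 row(s) of l.
- b (book_id=1) pairs with 7 row(s) of l.
- b (book_id=9) has no partner → excluded.

(1, 1, Iliad, 6); (1, 3, 1984, 6); (1, 3, Walden, 6); (15, 1, Iliad, 2); (18, 1, Iliad, 2); (24, 1, Iliad, 2); (25, 1, Iliad, 8); (25, 3, 1984, 8); (25, 3, Walden, 8); (NULL, 1, Iliad, 5); (NULL, 1, Iliad, 6); (NULL, 3, 1984, 5); (NULL, 3, 1984, 6); (NULL, 3, Walden, 5); (NULL, 3, Walden, 6)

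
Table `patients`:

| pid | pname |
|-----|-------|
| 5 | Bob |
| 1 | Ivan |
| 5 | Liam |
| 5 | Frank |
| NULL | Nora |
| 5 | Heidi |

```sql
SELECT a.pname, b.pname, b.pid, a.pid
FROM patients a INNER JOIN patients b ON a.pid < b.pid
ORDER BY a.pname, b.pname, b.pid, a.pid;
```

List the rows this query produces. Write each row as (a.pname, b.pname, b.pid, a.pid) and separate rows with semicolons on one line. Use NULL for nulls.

(Ivan, Bob, 5, 1); (Ivan, Frank, 5, 1); (Ivan, Heidi, 5, 1); (Ivan, Liam, 5, 1)

INNER JOIN keeps only pairs where the ON condition holds.
Matching on a.pid < b.pid. A NULL in a compared column never satisfies the condition.
- pid=5: no matching b row, dropped.
- pid=1: 4 matching b row(s), so 4 row(s) emitted.
- pid=5: no matching b row, dropped.
- pid=5: no matching b row, dropped.
- pid=NULL: no matching b row, dropped.
- pid=5: no matching b row, dropped.
After projecting and ordering:
a.pname | b.pname | b.pid | a.pid
Ivan | Bob | 5 | 1
Ivan | Frank | 5 | 1
Ivan | Heidi | 5 | 1
Ivan | Liam | 5 | 1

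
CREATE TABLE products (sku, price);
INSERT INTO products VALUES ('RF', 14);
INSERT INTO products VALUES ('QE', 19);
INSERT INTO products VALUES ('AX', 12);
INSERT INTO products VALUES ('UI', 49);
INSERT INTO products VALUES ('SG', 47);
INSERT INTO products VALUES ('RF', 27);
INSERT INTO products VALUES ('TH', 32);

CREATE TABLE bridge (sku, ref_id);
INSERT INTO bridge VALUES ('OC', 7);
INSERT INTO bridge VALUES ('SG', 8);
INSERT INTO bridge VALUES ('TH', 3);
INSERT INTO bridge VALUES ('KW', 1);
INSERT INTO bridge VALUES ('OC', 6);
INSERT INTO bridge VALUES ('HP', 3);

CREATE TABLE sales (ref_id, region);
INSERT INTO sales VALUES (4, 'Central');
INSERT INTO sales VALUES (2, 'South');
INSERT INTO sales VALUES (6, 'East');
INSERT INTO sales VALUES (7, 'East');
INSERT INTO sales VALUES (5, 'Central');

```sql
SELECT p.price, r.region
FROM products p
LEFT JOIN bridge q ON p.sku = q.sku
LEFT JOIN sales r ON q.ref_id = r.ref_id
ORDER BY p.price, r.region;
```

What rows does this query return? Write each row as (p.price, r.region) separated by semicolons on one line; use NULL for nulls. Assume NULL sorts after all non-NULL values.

Evaluate left to right. First `products p LEFT JOIN bridge q` on sku: 7 row(s).
Then LEFT JOIN `sales r` on ref_id: each of those 7 rows is kept; rows whose q.ref_id has no match in r get NULL for r's columns.

(12, NULL); (14, NULL); (19, NULL); (27, NULL); (32, NULL); (47, NULL); (49, NULL)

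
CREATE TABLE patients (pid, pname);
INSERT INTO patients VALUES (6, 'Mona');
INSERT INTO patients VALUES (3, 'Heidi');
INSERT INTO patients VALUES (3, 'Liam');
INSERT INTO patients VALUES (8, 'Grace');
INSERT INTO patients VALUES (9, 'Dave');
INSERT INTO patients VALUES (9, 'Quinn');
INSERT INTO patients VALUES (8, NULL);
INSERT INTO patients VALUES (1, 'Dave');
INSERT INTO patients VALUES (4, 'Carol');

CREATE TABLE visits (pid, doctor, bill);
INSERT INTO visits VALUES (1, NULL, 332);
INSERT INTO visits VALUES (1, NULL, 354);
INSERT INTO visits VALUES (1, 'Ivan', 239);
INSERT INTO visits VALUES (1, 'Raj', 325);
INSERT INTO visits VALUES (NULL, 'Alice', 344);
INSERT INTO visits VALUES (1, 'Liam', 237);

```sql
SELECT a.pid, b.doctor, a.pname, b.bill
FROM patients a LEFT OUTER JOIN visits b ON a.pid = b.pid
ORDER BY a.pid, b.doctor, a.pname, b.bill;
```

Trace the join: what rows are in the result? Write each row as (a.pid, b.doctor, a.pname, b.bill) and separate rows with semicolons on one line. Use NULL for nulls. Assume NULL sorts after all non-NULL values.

(1, Ivan, Dave, 239); (1, Liam, Dave, 237); (1, Raj, Dave, 325); (1, NULL, Dave, 332); (1, NULL, Dave, 354); (3, NULL, Heidi, NULL); (3, NULL, Liam, NULL); (4, NULL, Carol, NULL); (6, NULL, Mona, NULL); (8, NULL, Grace, NULL); (8, NULL, NULL, NULL); (9, NULL, Dave, NULL); (9, NULL, Quinn, NULL)

LEFT JOIN keeps every row from `patients`; unmatched rows get NULL for `visits`'s columns.
Matching on a.pid = b.pid. A NULL in a compared column never satisfies the condition.
- a[0] pid=6 → no match; kept with NULLs on the b side.
- a[1] pid=3 → no match; kept with NULLs on the b side.
- a[2] pid=3 → no match; kept with NULLs on the b side.
- a[3] pid=8 → no match; kept with NULLs on the b side.
- a[4] pid=9 → no match; kept with NULLs on the b side.
- a[5] pid=9 → no match; kept with NULLs on the b side.
- a[6] pid=8 → no match; kept with NULLs on the b side.
- a[7] pid=1 → 5 match(es) in b → 5 row(s).
- a[8] pid=4 → no match; kept with NULLs on the b side.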